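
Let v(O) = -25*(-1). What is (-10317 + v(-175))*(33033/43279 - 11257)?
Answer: 5013837031640/43279 ≈ 1.1585e+8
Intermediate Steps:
v(O) = 25
(-10317 + v(-175))*(33033/43279 - 11257) = (-10317 + 25)*(33033/43279 - 11257) = -10292*(33033*(1/43279) - 11257) = -10292*(33033/43279 - 11257) = -10292*(-487158670/43279) = 5013837031640/43279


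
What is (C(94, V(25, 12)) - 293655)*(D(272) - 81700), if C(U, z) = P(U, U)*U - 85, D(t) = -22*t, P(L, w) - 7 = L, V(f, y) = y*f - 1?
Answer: 24923826264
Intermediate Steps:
V(f, y) = -1 + f*y (V(f, y) = f*y - 1 = -1 + f*y)
P(L, w) = 7 + L
C(U, z) = -85 + U*(7 + U) (C(U, z) = (7 + U)*U - 85 = U*(7 + U) - 85 = -85 + U*(7 + U))
(C(94, V(25, 12)) - 293655)*(D(272) - 81700) = ((-85 + 94*(7 + 94)) - 293655)*(-22*272 - 81700) = ((-85 + 94*101) - 293655)*(-5984 - 81700) = ((-85 + 9494) - 293655)*(-87684) = (9409 - 293655)*(-87684) = -284246*(-87684) = 24923826264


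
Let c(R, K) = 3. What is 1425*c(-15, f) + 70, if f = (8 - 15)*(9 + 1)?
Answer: 4345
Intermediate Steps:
f = -70 (f = -7*10 = -70)
1425*c(-15, f) + 70 = 1425*3 + 70 = 4275 + 70 = 4345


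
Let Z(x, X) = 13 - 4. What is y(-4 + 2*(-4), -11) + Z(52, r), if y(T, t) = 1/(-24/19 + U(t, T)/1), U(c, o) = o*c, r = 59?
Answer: 22375/2484 ≈ 9.0076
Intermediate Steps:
U(c, o) = c*o
Z(x, X) = 9
y(T, t) = 1/(-24/19 + T*t) (y(T, t) = 1/(-24/19 + (t*T)/1) = 1/(-24*1/19 + (T*t)*1) = 1/(-24/19 + T*t))
y(-4 + 2*(-4), -11) + Z(52, r) = 19/(-24 + 19*(-4 + 2*(-4))*(-11)) + 9 = 19/(-24 + 19*(-4 - 8)*(-11)) + 9 = 19/(-24 + 19*(-12)*(-11)) + 9 = 19/(-24 + 2508) + 9 = 19/2484 + 9 = 22375/2484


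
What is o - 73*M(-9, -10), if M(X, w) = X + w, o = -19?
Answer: 1368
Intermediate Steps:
o - 73*M(-9, -10) = -19 - 73*(-9 - 10) = -19 - 73*(-19) = -19 + 1387 = 1368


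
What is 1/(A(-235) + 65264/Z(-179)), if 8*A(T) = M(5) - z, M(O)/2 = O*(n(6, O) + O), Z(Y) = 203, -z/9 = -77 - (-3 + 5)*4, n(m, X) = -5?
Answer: 1624/366817 ≈ 0.0044273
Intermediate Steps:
z = 765 (z = -9*(-77 - (-3 + 5)*4) = -9*(-77 - 2*4) = -9*(-77 - 1*8) = -9*(-77 - 8) = -9*(-85) = 765)
M(O) = 2*O*(-5 + O) (M(O) = 2*(O*(-5 + O)) = 2*O*(-5 + O))
A(T) = -765/8 (A(T) = (2*5*(-5 + 5) - 1*765)/8 = (2*5*0 - 765)/8 = (0 - 765)/8 = (1/8)*(-765) = -765/8)
1/(A(-235) + 65264/Z(-179)) = 1/(-765/8 + 65264/203) = 1/(366817/1624) = 1624/366817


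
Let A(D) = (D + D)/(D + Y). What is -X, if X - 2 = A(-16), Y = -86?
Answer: -118/51 ≈ -2.3137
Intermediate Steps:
A(D) = 2*D/(-86 + D) (A(D) = (D + D)/(D - 86) = (2*D)/(-86 + D) = 2*D/(-86 + D))
X = 118/51 (X = 2 + 2*(-16)/(-86 - 16) = 2 + 2*(-16)/(-102) = 2 + 2*(-16)*(-1/102) = 2 + 16/51 = 118/51 ≈ 2.3137)
-X = -1*118/51 = -118/51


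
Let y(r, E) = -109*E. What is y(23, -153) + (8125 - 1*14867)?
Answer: 9935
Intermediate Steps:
y(23, -153) + (8125 - 1*14867) = -109*(-153) + (8125 - 1*14867) = 16677 + (8125 - 14867) = 16677 - 6742 = 9935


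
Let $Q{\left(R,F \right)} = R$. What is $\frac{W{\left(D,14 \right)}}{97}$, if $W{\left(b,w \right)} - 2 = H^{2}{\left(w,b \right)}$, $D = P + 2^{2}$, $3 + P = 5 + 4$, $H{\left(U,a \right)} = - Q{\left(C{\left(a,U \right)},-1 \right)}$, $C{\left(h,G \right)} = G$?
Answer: $\frac{198}{97} \approx 2.0412$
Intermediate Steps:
$H{\left(U,a \right)} = - U$
$P = 6$ ($P = -3 + \left(5 + 4\right) = -3 + 9 = 6$)
$D = 10$ ($D = 6 + 2^{2} = 6 + 4 = 10$)
$W{\left(b,w \right)} = 2 + w^{2}$ ($W{\left(b,w \right)} = 2 + \left(- w\right)^{2} = 2 + w^{2}$)
$\frac{W{\left(D,14 \right)}}{97} = \frac{2 + 14^{2}}{97} = \left(2 + 196\right) \frac{1}{97} = 198 \cdot \frac{1}{97} = \frac{198}{97}$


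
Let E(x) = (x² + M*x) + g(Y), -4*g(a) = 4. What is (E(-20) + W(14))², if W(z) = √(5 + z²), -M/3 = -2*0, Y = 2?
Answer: (399 + √201)² ≈ 1.7072e+5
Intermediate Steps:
g(a) = -1 (g(a) = -¼*4 = -1)
M = 0 (M = -(-6)*0 = -3*0 = 0)
E(x) = -1 + x² (E(x) = (x² + 0*x) - 1 = (x² + 0) - 1 = x² - 1 = -1 + x²)
(E(-20) + W(14))² = ((-1 + (-20)²) + √(5 + 14²))² = ((-1 + 400) + √(5 + 196))² = (399 + √201)²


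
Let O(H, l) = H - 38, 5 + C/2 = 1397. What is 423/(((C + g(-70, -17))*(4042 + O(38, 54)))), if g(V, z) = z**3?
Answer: -9/183094 ≈ -4.9155e-5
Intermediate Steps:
C = 2784 (C = -10 + 2*1397 = -10 + 2794 = 2784)
O(H, l) = -38 + H
423/(((C + g(-70, -17))*(4042 + O(38, 54)))) = 423/(((2784 + (-17)**3)*(4042 + (-38 + 38)))) = 423/(((2784 - 4913)*(4042 + 0))) = 423/((-2129*4042)) = 423/(-8605418) = 423*(-1/8605418) = -9/183094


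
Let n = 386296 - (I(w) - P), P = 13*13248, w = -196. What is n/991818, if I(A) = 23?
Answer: 558497/991818 ≈ 0.56310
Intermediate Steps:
P = 172224
n = 558497 (n = 386296 - (23 - 1*172224) = 386296 - (23 - 172224) = 386296 - 1*(-172201) = 386296 + 172201 = 558497)
n/991818 = 558497/991818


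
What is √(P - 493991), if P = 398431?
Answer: 2*I*√23890 ≈ 309.13*I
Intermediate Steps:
√(P - 493991) = √(398431 - 493991) = √(-95560) = 2*I*√23890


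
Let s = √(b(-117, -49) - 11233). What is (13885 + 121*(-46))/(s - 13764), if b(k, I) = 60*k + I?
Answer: -57251358/94732999 - 8319*I*√18302/189465998 ≈ -0.60434 - 0.00594*I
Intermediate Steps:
b(k, I) = I + 60*k
s = I*√18302 (s = √((-49 + 60*(-117)) - 11233) = √((-49 - 7020) - 11233) = √(-7069 - 11233) = √(-18302) = I*√18302 ≈ 135.28*I)
(13885 + 121*(-46))/(s - 13764) = (13885 + 121*(-46))/(I*√18302 - 13764) = (13885 - 5566)/(-13764 + I*√18302) = 8319/(-13764 + I*√18302)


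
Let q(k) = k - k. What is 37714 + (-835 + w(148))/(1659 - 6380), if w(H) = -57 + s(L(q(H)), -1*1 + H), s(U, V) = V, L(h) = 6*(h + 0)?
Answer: 178048539/4721 ≈ 37714.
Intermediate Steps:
q(k) = 0
L(h) = 6*h
w(H) = -58 + H (w(H) = -57 + (-1*1 + H) = -57 + (-1 + H) = -58 + H)
37714 + (-835 + w(148))/(1659 - 6380) = 37714 + (-835 + (-58 + 148))/(1659 - 6380) = 37714 + (-835 + 90)/(-4721) = 37714 - 745*(-1/4721) = 37714 + 745/4721 = 178048539/4721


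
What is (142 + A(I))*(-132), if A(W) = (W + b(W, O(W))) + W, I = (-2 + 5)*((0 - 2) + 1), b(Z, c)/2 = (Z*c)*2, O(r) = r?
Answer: -22704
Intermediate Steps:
b(Z, c) = 4*Z*c (b(Z, c) = 2*((Z*c)*2) = 2*(2*Z*c) = 4*Z*c)
I = -3 (I = 3*(-2 + 1) = 3*(-1) = -3)
A(W) = 2*W + 4*W² (A(W) = (W + 4*W*W) + W = (W + 4*W²) + W = 2*W + 4*W²)
(142 + A(I))*(-132) = (142 + 2*(-3)*(1 + 2*(-3)))*(-132) = (142 + 2*(-3)*(1 - 6))*(-132) = (142 + 2*(-3)*(-5))*(-132) = (142 + 30)*(-132) = 172*(-132) = -22704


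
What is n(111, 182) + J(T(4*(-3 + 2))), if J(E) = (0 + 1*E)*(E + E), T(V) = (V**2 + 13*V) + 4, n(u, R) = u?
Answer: 2159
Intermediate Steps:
T(V) = 4 + V**2 + 13*V
J(E) = 2*E**2 (J(E) = (0 + E)*(2*E) = E*(2*E) = 2*E**2)
n(111, 182) + J(T(4*(-3 + 2))) = 111 + 2*(4 + (4*(-3 + 2))**2 + 13*(4*(-3 + 2)))**2 = 111 + 2*(4 + (4*(-1))**2 + 13*(4*(-1)))**2 = 111 + 2*(4 + (-4)**2 + 13*(-4))**2 = 111 + 2*(4 + 16 - 52)**2 = 111 + 2*(-32)**2 = 111 + 2*1024 = 111 + 2048 = 2159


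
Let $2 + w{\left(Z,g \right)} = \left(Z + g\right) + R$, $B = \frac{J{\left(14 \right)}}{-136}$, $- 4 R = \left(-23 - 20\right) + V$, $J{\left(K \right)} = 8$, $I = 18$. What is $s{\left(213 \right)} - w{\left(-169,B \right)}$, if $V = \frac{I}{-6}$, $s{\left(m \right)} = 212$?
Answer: $\frac{12633}{34} \approx 371.56$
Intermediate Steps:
$V = -3$ ($V = \frac{18}{-6} = 18 \left(- \frac{1}{6}\right) = -3$)
$R = \frac{23}{2}$ ($R = - \frac{\left(-23 - 20\right) - 3}{4} = - \frac{-43 - 3}{4} = \left(- \frac{1}{4}\right) \left(-46\right) = \frac{23}{2} \approx 11.5$)
$B = - \frac{1}{17}$ ($B = \frac{8}{-136} = 8 \left(- \frac{1}{136}\right) = - \frac{1}{17} \approx -0.058824$)
$w{\left(Z,g \right)} = \frac{19}{2} + Z + g$ ($w{\left(Z,g \right)} = -2 + \left(\left(Z + g\right) + \frac{23}{2}\right) = -2 + \left(\frac{23}{2} + Z + g\right) = \frac{19}{2} + Z + g$)
$s{\left(213 \right)} - w{\left(-169,B \right)} = 212 - \left(\frac{19}{2} - 169 - \frac{1}{17}\right) = 212 - - \frac{5425}{34} = 212 + \frac{5425}{34} = \frac{12633}{34}$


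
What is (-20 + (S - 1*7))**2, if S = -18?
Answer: 2025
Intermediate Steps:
(-20 + (S - 1*7))**2 = (-20 + (-18 - 1*7))**2 = (-20 + (-18 - 7))**2 = (-20 - 25)**2 = (-45)**2 = 2025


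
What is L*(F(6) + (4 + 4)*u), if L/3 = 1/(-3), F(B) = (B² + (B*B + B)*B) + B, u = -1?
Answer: -286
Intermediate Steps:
F(B) = B + B² + B*(B + B²) (F(B) = (B² + (B² + B)*B) + B = (B² + (B + B²)*B) + B = (B² + B*(B + B²)) + B = B + B² + B*(B + B²))
L = -1 (L = 3/(-3) = 3*(-⅓) = -1)
L*(F(6) + (4 + 4)*u) = -(6*(1 + 6² + 2*6) + (4 + 4)*(-1)) = -(6*(1 + 36 + 12) + 8*(-1)) = -(6*49 - 8) = -(294 - 8) = -1*286 = -286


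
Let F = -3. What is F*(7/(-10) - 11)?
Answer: 351/10 ≈ 35.100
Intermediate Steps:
F*(7/(-10) - 11) = -3*(7/(-10) - 11) = -3*(7*(-⅒) - 11) = -3*(-7/10 - 11) = -3*(-117/10) = 351/10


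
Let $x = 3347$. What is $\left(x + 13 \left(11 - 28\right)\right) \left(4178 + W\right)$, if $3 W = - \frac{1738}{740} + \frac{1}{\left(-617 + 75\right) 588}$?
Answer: $\frac{384941175230603}{29479380} \approx 1.3058 \cdot 10^{7}$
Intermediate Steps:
$W = - \frac{138473597}{176876280}$ ($W = \frac{- \frac{1738}{740} + \frac{1}{\left(-617 + 75\right) 588}}{3} = \frac{\left(-1738\right) \frac{1}{740} + \frac{1}{-542} \cdot \frac{1}{588}}{3} = \frac{- \frac{869}{370} - \frac{1}{318696}}{3} = \frac{1}{3} \left(- \frac{138473597}{58958760}\right) = - \frac{138473597}{176876280} \approx -0.78288$)
$\left(x + 13 \left(11 - 28\right)\right) \left(4178 + W\right) = \left(3347 + 13 \left(11 - 28\right)\right) \left(4178 - \frac{138473597}{176876280}\right) = \left(3347 + 13 \left(-17\right)\right) \frac{738850624243}{176876280} = \left(3347 - 221\right) \frac{738850624243}{176876280} = 3126 \cdot \frac{738850624243}{176876280} = \frac{384941175230603}{29479380}$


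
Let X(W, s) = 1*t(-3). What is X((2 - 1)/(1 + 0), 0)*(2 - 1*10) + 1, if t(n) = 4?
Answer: -31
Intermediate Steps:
X(W, s) = 4 (X(W, s) = 1*4 = 4)
X((2 - 1)/(1 + 0), 0)*(2 - 1*10) + 1 = 4*(2 - 1*10) + 1 = 4*(2 - 10) + 1 = 4*(-8) + 1 = -32 + 1 = -31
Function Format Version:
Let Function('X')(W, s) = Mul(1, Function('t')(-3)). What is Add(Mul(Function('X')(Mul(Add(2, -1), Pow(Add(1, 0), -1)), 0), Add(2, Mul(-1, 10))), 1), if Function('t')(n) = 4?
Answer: -31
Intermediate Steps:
Function('X')(W, s) = 4 (Function('X')(W, s) = Mul(1, 4) = 4)
Add(Mul(Function('X')(Mul(Add(2, -1), Pow(Add(1, 0), -1)), 0), Add(2, Mul(-1, 10))), 1) = Add(Mul(4, Add(2, Mul(-1, 10))), 1) = Add(Mul(4, Add(2, -10)), 1) = Add(Mul(4, -8), 1) = Add(-32, 1) = -31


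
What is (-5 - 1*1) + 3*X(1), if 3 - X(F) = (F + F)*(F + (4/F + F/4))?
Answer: -57/2 ≈ -28.500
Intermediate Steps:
X(F) = 3 - 2*F*(4/F + 5*F/4) (X(F) = 3 - (F + F)*(F + (4/F + F/4)) = 3 - 2*F*(F + (4/F + F*(¼))) = 3 - 2*F*(F + (4/F + F/4)) = 3 - 2*F*(4/F + 5*F/4))
(-5 - 1*1) + 3*X(1) = (-5 - 1*1) + 3*(-5 - 5/2*1²) = (-5 - 1) + 3*(-5 - 5/2*1) = -6 + 3*(-5 - 5/2) = -6 + 3*(-15/2) = -6 - 45/2 = -57/2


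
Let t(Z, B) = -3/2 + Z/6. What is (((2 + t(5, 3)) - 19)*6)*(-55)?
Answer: 5830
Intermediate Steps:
t(Z, B) = -3/2 + Z/6 (t(Z, B) = -3*½ + Z*(⅙) = -3/2 + Z/6)
(((2 + t(5, 3)) - 19)*6)*(-55) = (((2 + (-3/2 + (⅙)*5)) - 19)*6)*(-55) = (((2 + (-3/2 + ⅚)) - 19)*6)*(-55) = (((2 - ⅔) - 19)*6)*(-55) = ((4/3 - 19)*6)*(-55) = -53/3*6*(-55) = -106*(-55) = 5830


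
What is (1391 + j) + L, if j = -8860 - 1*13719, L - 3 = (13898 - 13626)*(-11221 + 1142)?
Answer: -2762673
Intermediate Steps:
L = -2741485 (L = 3 + (13898 - 13626)*(-11221 + 1142) = 3 + 272*(-10079) = 3 - 2741488 = -2741485)
j = -22579 (j = -8860 - 13719 = -22579)
(1391 + j) + L = (1391 - 22579) - 2741485 = -21188 - 2741485 = -2762673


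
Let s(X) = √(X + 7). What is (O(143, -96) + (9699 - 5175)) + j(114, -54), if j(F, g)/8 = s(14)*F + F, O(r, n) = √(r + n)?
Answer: 5436 + √47 + 912*√21 ≈ 9622.2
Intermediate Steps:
O(r, n) = √(n + r)
s(X) = √(7 + X)
j(F, g) = 8*F + 8*F*√21 (j(F, g) = 8*(√(7 + 14)*F + F) = 8*(√21*F + F) = 8*(F*√21 + F) = 8*(F + F*√21) = 8*F + 8*F*√21)
(O(143, -96) + (9699 - 5175)) + j(114, -54) = (√(-96 + 143) + (9699 - 5175)) + 8*114*(1 + √21) = (√47 + 4524) + (912 + 912*√21) = (4524 + √47) + (912 + 912*√21) = 5436 + √47 + 912*√21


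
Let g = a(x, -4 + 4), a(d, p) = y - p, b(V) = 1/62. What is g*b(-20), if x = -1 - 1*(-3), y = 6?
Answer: 3/31 ≈ 0.096774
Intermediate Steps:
b(V) = 1/62
x = 2 (x = -1 + 3 = 2)
a(d, p) = 6 - p
g = 6 (g = 6 - (-4 + 4) = 6 - 1*0 = 6 + 0 = 6)
g*b(-20) = 6*(1/62) = 3/31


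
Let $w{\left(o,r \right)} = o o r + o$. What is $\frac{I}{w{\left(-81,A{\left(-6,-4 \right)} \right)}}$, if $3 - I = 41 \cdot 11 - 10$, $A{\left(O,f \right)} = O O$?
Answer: $- \frac{146}{78705} \approx -0.001855$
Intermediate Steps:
$A{\left(O,f \right)} = O^{2}$
$w{\left(o,r \right)} = o + r o^{2}$ ($w{\left(o,r \right)} = o^{2} r + o = r o^{2} + o = o + r o^{2}$)
$I = -438$ ($I = 3 - \left(41 \cdot 11 - 10\right) = 3 - \left(451 - 10\right) = 3 - 441 = -438$)
$\frac{I}{w{\left(-81,A{\left(-6,-4 \right)} \right)}} = - \frac{438}{\left(-81\right) \left(1 - 81 \left(-6\right)^{2}\right)} = - \frac{438}{\left(-81\right) \left(1 - 2916\right)} = - \frac{438}{\left(-81\right) \left(-2915\right)} = - \frac{438}{236115} = \left(-438\right) \frac{1}{236115} = - \frac{146}{78705}$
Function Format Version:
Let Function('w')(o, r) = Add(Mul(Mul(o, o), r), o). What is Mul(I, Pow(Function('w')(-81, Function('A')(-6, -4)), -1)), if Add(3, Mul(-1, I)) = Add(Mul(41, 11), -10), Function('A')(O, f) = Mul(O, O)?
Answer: Rational(-146, 78705) ≈ -0.0018550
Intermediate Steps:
Function('A')(O, f) = Pow(O, 2)
Function('w')(o, r) = Add(o, Mul(r, Pow(o, 2))) (Function('w')(o, r) = Add(Mul(Pow(o, 2), r), o) = Add(Mul(r, Pow(o, 2)), o) = Add(o, Mul(r, Pow(o, 2))))
I = -438 (I = Add(3, Mul(-1, Add(Mul(41, 11), -10))) = Add(3, Mul(-1, Add(451, -10))) = Add(3, Mul(-1, 441)) = Add(3, -441) = -438)
Mul(I, Pow(Function('w')(-81, Function('A')(-6, -4)), -1)) = Mul(-438, Pow(Mul(-81, Add(1, Mul(-81, Pow(-6, 2)))), -1)) = Mul(-438, Pow(Mul(-81, Add(1, Mul(-81, 36))), -1)) = Mul(-438, Pow(Mul(-81, Add(1, -2916)), -1)) = Mul(-438, Pow(Mul(-81, -2915), -1)) = Mul(-438, Pow(236115, -1)) = Mul(-438, Rational(1, 236115)) = Rational(-146, 78705)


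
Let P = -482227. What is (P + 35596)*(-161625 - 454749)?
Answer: 275291735994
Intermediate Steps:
(P + 35596)*(-161625 - 454749) = (-482227 + 35596)*(-161625 - 454749) = -446631*(-616374) = 275291735994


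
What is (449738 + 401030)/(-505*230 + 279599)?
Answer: 850768/163449 ≈ 5.2051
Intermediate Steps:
(449738 + 401030)/(-505*230 + 279599) = 850768/(-116150 + 279599) = 850768/163449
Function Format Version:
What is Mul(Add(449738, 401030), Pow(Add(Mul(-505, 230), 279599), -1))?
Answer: Rational(850768, 163449) ≈ 5.2051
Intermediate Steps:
Mul(Add(449738, 401030), Pow(Add(Mul(-505, 230), 279599), -1)) = Mul(850768, Pow(Add(-116150, 279599), -1)) = Mul(850768, Pow(163449, -1)) = Mul(850768, Rational(1, 163449)) = Rational(850768, 163449)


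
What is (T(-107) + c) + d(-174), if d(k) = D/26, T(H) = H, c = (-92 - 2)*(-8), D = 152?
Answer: 8461/13 ≈ 650.85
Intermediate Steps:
c = 752 (c = -94*(-8) = 752)
d(k) = 76/13 (d(k) = 152/26 = 152*(1/26) = 76/13)
(T(-107) + c) + d(-174) = (-107 + 752) + 76/13 = 645 + 76/13 = 8461/13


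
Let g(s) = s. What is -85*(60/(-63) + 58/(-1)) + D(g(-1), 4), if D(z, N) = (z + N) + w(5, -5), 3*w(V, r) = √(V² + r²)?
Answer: 105293/21 + 5*√2/3 ≈ 5016.3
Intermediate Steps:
w(V, r) = √(V² + r²)/3
D(z, N) = N + z + 5*√2/3 (D(z, N) = (z + N) + √(5² + (-5)²)/3 = (N + z) + √(25 + 25)/3 = (N + z) + √50/3 = (N + z) + (5*√2)/3 = (N + z) + 5*√2/3 = N + z + 5*√2/3)
-85*(60/(-63) + 58/(-1)) + D(g(-1), 4) = -85*(60/(-63) + 58/(-1)) + (4 - 1 + 5*√2/3) = -85*(60*(-1/63) + 58*(-1)) + (3 + 5*√2/3) = -85*(-20/21 - 58) + (3 + 5*√2/3) = -85*(-1238/21) + (3 + 5*√2/3) = 105230/21 + (3 + 5*√2/3) = 105293/21 + 5*√2/3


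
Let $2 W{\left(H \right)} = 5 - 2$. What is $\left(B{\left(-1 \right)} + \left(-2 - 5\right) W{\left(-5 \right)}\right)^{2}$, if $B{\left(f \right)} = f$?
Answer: $\frac{529}{4} \approx 132.25$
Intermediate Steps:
$W{\left(H \right)} = \frac{3}{2}$ ($W{\left(H \right)} = \frac{5 - 2}{2} = \frac{1}{2} \cdot 3 = \frac{3}{2}$)
$\left(B{\left(-1 \right)} + \left(-2 - 5\right) W{\left(-5 \right)}\right)^{2} = \left(-1 + \left(-2 - 5\right) \frac{3}{2}\right)^{2} = \left(-1 - \frac{21}{2}\right)^{2} = \left(- \frac{23}{2}\right)^{2} = \frac{529}{4}$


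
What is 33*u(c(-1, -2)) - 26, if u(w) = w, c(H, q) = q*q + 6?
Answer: 304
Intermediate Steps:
c(H, q) = 6 + q**2 (c(H, q) = q**2 + 6 = 6 + q**2)
33*u(c(-1, -2)) - 26 = 33*(6 + (-2)**2) - 26 = 33*(6 + 4) - 26 = 33*10 - 26 = 330 - 26 = 304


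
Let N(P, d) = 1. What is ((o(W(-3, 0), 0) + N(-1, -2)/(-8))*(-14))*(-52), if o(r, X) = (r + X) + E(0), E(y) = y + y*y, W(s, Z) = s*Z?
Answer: -91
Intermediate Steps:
W(s, Z) = Z*s
E(y) = y + y**2
o(r, X) = X + r (o(r, X) = (r + X) + 0*(1 + 0) = (X + r) + 0*1 = (X + r) + 0 = X + r)
((o(W(-3, 0), 0) + N(-1, -2)/(-8))*(-14))*(-52) = (((0 + 0*(-3)) + 1/(-8))*(-14))*(-52) = (((0 + 0) + 1*(-1/8))*(-14))*(-52) = ((0 - 1/8)*(-14))*(-52) = -1/8*(-14)*(-52) = (7/4)*(-52) = -91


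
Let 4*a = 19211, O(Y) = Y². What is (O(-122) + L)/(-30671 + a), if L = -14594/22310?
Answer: -221364964/384747105 ≈ -0.57535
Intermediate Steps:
a = 19211/4 (a = (¼)*19211 = 19211/4 ≈ 4802.8)
L = -7297/11155 (L = -14594*1/22310 = -7297/11155 ≈ -0.65415)
(O(-122) + L)/(-30671 + a) = ((-122)² - 7297/11155)/(-30671 + 19211/4) = (14884 - 7297/11155)/(-103473/4) = (166023723/11155)*(-4/103473) = -221364964/384747105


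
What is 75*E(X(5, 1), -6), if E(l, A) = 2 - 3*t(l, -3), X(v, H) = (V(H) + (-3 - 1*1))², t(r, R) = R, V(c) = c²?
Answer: 825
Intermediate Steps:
X(v, H) = (-4 + H²)² (X(v, H) = (H² + (-3 - 1*1))² = (H² + (-3 - 1))² = (H² - 4)² = (-4 + H²)²)
E(l, A) = 11 (E(l, A) = 2 - 3*(-3) = 2 + 9 = 11)
75*E(X(5, 1), -6) = 75*11 = 825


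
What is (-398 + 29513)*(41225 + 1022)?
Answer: 1230021405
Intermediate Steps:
(-398 + 29513)*(41225 + 1022) = 29115*42247 = 1230021405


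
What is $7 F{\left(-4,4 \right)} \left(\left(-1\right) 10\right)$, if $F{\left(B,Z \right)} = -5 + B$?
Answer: $630$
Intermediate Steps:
$7 F{\left(-4,4 \right)} \left(\left(-1\right) 10\right) = 7 \left(-5 - 4\right) \left(\left(-1\right) 10\right) = 7 \left(-9\right) \left(-10\right) = \left(-63\right) \left(-10\right) = 630$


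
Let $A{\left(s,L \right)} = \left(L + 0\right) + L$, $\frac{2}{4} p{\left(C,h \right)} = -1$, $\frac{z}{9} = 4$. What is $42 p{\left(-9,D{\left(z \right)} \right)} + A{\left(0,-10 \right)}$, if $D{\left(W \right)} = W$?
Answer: $-104$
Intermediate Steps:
$z = 36$ ($z = 9 \cdot 4 = 36$)
$p{\left(C,h \right)} = -2$ ($p{\left(C,h \right)} = 2 \left(-1\right) = -2$)
$A{\left(s,L \right)} = 2 L$ ($A{\left(s,L \right)} = L + L = 2 L$)
$42 p{\left(-9,D{\left(z \right)} \right)} + A{\left(0,-10 \right)} = 42 \left(-2\right) + 2 \left(-10\right) = -84 - 20 = -104$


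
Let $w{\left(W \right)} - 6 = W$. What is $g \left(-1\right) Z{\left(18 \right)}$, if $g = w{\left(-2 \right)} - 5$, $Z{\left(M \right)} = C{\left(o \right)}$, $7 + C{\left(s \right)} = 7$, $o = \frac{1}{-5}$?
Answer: $0$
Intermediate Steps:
$o = - \frac{1}{5} \approx -0.2$
$w{\left(W \right)} = 6 + W$
$C{\left(s \right)} = 0$ ($C{\left(s \right)} = -7 + 7 = 0$)
$Z{\left(M \right)} = 0$
$g = -1$ ($g = \left(6 - 2\right) - 5 = 4 - 5 = -1$)
$g \left(-1\right) Z{\left(18 \right)} = \left(-1\right) \left(-1\right) 0 = 1 \cdot 0 = 0$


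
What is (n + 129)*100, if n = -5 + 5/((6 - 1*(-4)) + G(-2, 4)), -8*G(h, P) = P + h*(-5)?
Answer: 411200/33 ≈ 12461.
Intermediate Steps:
G(h, P) = -P/8 + 5*h/8 (G(h, P) = -(P + h*(-5))/8 = -(P - 5*h)/8 = -P/8 + 5*h/8)
n = -145/33 (n = -5 + 5/((6 - 1*(-4)) + (-1/8*4 + (5/8)*(-2))) = -5 + 5/((6 + 4) + (-1/2 - 5/4)) = -5 + 5/(10 - 7/4) = -5 + 5/(33/4) = -5 + 5*(4/33) = -5 + 20/33 = -145/33 ≈ -4.3939)
(n + 129)*100 = (-145/33 + 129)*100 = (4112/33)*100 = 411200/33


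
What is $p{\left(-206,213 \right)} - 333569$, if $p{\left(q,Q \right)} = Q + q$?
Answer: $-333562$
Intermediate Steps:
$p{\left(-206,213 \right)} - 333569 = \left(213 - 206\right) - 333569 = 7 - 333569 = -333562$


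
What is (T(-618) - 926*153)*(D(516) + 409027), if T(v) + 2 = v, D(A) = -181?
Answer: -58177968108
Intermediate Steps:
T(v) = -2 + v
(T(-618) - 926*153)*(D(516) + 409027) = ((-2 - 618) - 926*153)*(-181 + 409027) = (-620 - 141678)*408846 = -142298*408846 = -58177968108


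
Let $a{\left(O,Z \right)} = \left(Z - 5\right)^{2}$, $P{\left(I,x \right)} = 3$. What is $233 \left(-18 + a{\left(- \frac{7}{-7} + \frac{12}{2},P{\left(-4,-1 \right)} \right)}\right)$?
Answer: $-3262$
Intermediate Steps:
$a{\left(O,Z \right)} = \left(-5 + Z\right)^{2}$
$233 \left(-18 + a{\left(- \frac{7}{-7} + \frac{12}{2},P{\left(-4,-1 \right)} \right)}\right) = 233 \left(-18 + \left(-5 + 3\right)^{2}\right) = 233 \left(-18 + \left(-2\right)^{2}\right) = 233 \left(-18 + 4\right) = 233 \left(-14\right) = -3262$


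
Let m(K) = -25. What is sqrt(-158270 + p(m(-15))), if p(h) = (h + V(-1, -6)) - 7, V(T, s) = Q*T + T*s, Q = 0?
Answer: 2*I*sqrt(39574) ≈ 397.86*I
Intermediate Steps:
V(T, s) = T*s (V(T, s) = 0*T + T*s = 0 + T*s = T*s)
p(h) = -1 + h (p(h) = (h - 1*(-6)) - 7 = (h + 6) - 7 = (6 + h) - 7 = -1 + h)
sqrt(-158270 + p(m(-15))) = sqrt(-158270 + (-1 - 25)) = sqrt(-158270 - 26) = sqrt(-158296) = 2*I*sqrt(39574)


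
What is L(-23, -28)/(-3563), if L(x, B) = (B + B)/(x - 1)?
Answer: -1/1527 ≈ -0.00065488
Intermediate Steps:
L(x, B) = 2*B/(-1 + x) (L(x, B) = (2*B)/(-1 + x) = 2*B/(-1 + x))
L(-23, -28)/(-3563) = (2*(-28)/(-1 - 23))/(-3563) = (2*(-28)/(-24))*(-1/3563) = (2*(-28)*(-1/24))*(-1/3563) = (7/3)*(-1/3563) = -1/1527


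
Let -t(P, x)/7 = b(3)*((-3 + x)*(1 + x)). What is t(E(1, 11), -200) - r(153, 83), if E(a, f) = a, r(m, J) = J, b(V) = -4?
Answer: 1131033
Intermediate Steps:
t(P, x) = 28*(1 + x)*(-3 + x) (t(P, x) = -(-28)*(-3 + x)*(1 + x) = -(-28)*(1 + x)*(-3 + x) = 28*(1 + x)*(-3 + x))
t(E(1, 11), -200) - r(153, 83) = (-84 - 56*(-200) + 28*(-200)**2) - 1*83 = (-84 + 11200 + 28*40000) - 83 = (-84 + 11200 + 1120000) - 83 = 1131116 - 83 = 1131033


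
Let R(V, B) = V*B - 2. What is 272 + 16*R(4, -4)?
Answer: -16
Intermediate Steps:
R(V, B) = -2 + B*V (R(V, B) = B*V - 2 = -2 + B*V)
272 + 16*R(4, -4) = 272 + 16*(-2 - 4*4) = 272 + 16*(-2 - 16) = 272 + 16*(-18) = 272 - 288 = -16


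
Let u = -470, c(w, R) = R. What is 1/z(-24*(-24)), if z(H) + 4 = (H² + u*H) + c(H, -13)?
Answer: 1/61039 ≈ 1.6383e-5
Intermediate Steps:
z(H) = -17 + H² - 470*H (z(H) = -4 + ((H² - 470*H) - 13) = -4 + (-13 + H² - 470*H) = -17 + H² - 470*H)
1/z(-24*(-24)) = 1/(-17 + (-24*(-24))² - (-11280)*(-24)) = 1/(-17 + 576² - 470*576) = 1/(-17 + 331776 - 270720) = 1/61039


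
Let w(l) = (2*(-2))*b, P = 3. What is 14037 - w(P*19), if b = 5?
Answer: 14057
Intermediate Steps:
w(l) = -20 (w(l) = (2*(-2))*5 = -4*5 = -20)
14037 - w(P*19) = 14037 - 1*(-20) = 14037 + 20 = 14057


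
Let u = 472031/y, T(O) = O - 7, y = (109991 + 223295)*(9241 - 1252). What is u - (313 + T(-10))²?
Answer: -233288275888033/2662621854 ≈ -87616.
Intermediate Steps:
y = 2662621854 (y = 333286*7989 = 2662621854)
T(O) = -7 + O
u = 472031/2662621854 ≈ 0.00017728
u - (313 + T(-10))² = 472031/2662621854 - (313 + (-7 - 10))² = 472031/2662621854 - (313 - 17)² = 472031/2662621854 - 1*296² = 472031/2662621854 - 1*87616 = 472031/2662621854 - 87616 = -233288275888033/2662621854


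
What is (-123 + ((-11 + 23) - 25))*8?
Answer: -1088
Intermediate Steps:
(-123 + ((-11 + 23) - 25))*8 = (-123 + (12 - 25))*8 = (-123 - 13)*8 = -136*8 = -1088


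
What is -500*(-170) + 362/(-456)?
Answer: 19379819/228 ≈ 84999.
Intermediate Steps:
-500*(-170) + 362/(-456) = 85000 + 362*(-1/456) = 85000 - 181/228 = 19379819/228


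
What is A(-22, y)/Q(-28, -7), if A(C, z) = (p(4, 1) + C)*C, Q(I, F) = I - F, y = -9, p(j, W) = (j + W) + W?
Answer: -352/21 ≈ -16.762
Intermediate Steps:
p(j, W) = j + 2*W (p(j, W) = (W + j) + W = j + 2*W)
A(C, z) = C*(6 + C) (A(C, z) = ((4 + 2*1) + C)*C = ((4 + 2) + C)*C = (6 + C)*C = C*(6 + C))
A(-22, y)/Q(-28, -7) = (-22*(6 - 22))/(-28 - 1*(-7)) = (-22*(-16))/(-28 + 7) = 352/(-21) = 352*(-1/21) = -352/21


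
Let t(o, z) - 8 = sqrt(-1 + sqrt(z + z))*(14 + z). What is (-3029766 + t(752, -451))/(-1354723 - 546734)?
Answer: 3029758/1901457 + 437*sqrt(-1 + I*sqrt(902))/1901457 ≈ 1.5943 + 0.00090555*I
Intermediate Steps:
t(o, z) = 8 + sqrt(-1 + sqrt(2)*sqrt(z))*(14 + z) (t(o, z) = 8 + sqrt(-1 + sqrt(z + z))*(14 + z) = 8 + sqrt(-1 + sqrt(2*z))*(14 + z) = 8 + sqrt(-1 + sqrt(2)*sqrt(z))*(14 + z))
(-3029766 + t(752, -451))/(-1354723 - 546734) = (-3029766 + (8 + 14*sqrt(-1 + sqrt(2)*sqrt(-451)) - 451*sqrt(-1 + sqrt(2)*sqrt(-451))))/(-1354723 - 546734) = (-3029766 + (8 + 14*sqrt(-1 + sqrt(2)*(I*sqrt(451))) - 451*sqrt(-1 + sqrt(2)*(I*sqrt(451)))))/(-1901457) = (-3029766 + (8 + 14*sqrt(-1 + I*sqrt(902)) - 451*sqrt(-1 + I*sqrt(902))))*(-1/1901457) = (-3029766 + (8 - 437*sqrt(-1 + I*sqrt(902))))*(-1/1901457) = (-3029758 - 437*sqrt(-1 + I*sqrt(902)))*(-1/1901457) = 3029758/1901457 + 437*sqrt(-1 + I*sqrt(902))/1901457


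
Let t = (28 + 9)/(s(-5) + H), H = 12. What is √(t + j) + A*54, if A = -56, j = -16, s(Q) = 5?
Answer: -3024 + I*√3995/17 ≈ -3024.0 + 3.718*I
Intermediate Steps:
t = 37/17 (t = (28 + 9)/(5 + 12) = 37/17 ≈ 2.1765)
√(t + j) + A*54 = √(37/17 - 16) - 56*54 = √(-235/17) - 3024 = I*√3995/17 - 3024 = -3024 + I*√3995/17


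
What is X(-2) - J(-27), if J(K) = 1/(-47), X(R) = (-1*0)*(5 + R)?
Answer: 1/47 ≈ 0.021277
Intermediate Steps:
X(R) = 0 (X(R) = 0*(5 + R) = 0)
J(K) = -1/47
X(-2) - J(-27) = 0 - 1*(-1/47) = 0 + 1/47 = 1/47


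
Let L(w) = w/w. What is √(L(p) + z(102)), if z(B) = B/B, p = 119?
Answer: √2 ≈ 1.4142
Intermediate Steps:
L(w) = 1
z(B) = 1
√(L(p) + z(102)) = √(1 + 1) = √2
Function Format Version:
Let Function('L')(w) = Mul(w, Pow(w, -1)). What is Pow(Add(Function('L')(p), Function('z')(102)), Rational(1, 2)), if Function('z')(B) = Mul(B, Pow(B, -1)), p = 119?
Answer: Pow(2, Rational(1, 2)) ≈ 1.4142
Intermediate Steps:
Function('L')(w) = 1
Function('z')(B) = 1
Pow(Add(Function('L')(p), Function('z')(102)), Rational(1, 2)) = Pow(Add(1, 1), Rational(1, 2)) = Pow(2, Rational(1, 2))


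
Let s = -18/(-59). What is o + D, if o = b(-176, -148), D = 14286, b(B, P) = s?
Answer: 842892/59 ≈ 14286.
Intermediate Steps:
s = 18/59 (s = -18*(-1/59) = 18/59 ≈ 0.30508)
b(B, P) = 18/59
o = 18/59 ≈ 0.30508
o + D = 18/59 + 14286 = 842892/59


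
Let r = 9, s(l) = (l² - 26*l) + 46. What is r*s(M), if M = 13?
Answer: -1107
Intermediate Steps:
s(l) = 46 + l² - 26*l
r*s(M) = 9*(46 + 13² - 26*13) = 9*(46 + 169 - 338) = 9*(-123) = -1107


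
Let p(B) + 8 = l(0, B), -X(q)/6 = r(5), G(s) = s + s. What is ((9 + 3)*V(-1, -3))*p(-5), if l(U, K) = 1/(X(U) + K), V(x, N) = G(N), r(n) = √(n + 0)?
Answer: 17784/31 + 432*√5/155 ≈ 579.91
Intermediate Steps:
r(n) = √n
G(s) = 2*s
V(x, N) = 2*N
X(q) = -6*√5
l(U, K) = 1/(K - 6*√5) (l(U, K) = 1/(-6*√5 + K) = 1/(K - 6*√5))
p(B) = -8 + 1/(B - 6*√5)
((9 + 3)*V(-1, -3))*p(-5) = ((9 + 3)*(2*(-3)))*(-8 + 1/(-5 - 6*√5)) = (12*(-6))*(-8 + 1/(-5 - 6*√5)) = -72*(-8 + 1/(-5 - 6*√5)) = 576 - 72/(-5 - 6*√5)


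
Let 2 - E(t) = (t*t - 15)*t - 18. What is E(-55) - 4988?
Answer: 160582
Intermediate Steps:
E(t) = 20 - t*(-15 + t**2) (E(t) = 2 - ((t*t - 15)*t - 18) = 2 - ((t**2 - 15)*t - 18) = 2 - ((-15 + t**2)*t - 18) = 2 - (t*(-15 + t**2) - 18) = 2 - (-18 + t*(-15 + t**2)) = 2 + (18 - t*(-15 + t**2)) = 20 - t*(-15 + t**2))
E(-55) - 4988 = (20 - 1*(-55)**3 + 15*(-55)) - 4988 = (20 - 1*(-166375) - 825) - 4988 = (20 + 166375 - 825) - 4988 = 165570 - 4988 = 160582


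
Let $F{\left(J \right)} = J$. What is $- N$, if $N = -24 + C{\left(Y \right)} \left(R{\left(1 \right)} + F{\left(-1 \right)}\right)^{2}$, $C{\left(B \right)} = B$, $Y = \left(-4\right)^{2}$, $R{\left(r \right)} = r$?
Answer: $24$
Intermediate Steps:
$Y = 16$
$N = -24$ ($N = -24 + 16 \left(1 - 1\right)^{2} = -24 + 16 \cdot 0^{2} = -24 + 16 \cdot 0 = -24 + 0 = -24$)
$- N = \left(-1\right) \left(-24\right) = 24$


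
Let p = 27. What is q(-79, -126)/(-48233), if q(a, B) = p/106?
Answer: -27/5112698 ≈ -5.2810e-6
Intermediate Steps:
q(a, B) = 27/106
q(-79, -126)/(-48233) = (27/106)/(-48233) = (27/106)*(-1/48233) = -27/5112698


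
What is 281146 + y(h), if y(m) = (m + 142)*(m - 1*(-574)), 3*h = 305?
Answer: 4012051/9 ≈ 4.4578e+5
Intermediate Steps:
h = 305/3 (h = (⅓)*305 = 305/3 ≈ 101.67)
y(m) = (142 + m)*(574 + m) (y(m) = (142 + m)*(m + 574) = (142 + m)*(574 + m))
281146 + y(h) = 281146 + (81508 + (305/3)² + 716*(305/3)) = 281146 + (81508 + 93025/9 + 218380/3) = 281146 + 1481737/9 = 4012051/9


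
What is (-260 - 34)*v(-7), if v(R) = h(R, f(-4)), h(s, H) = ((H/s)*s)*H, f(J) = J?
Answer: -4704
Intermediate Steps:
h(s, H) = H**2 (h(s, H) = H*H = H**2)
v(R) = 16 (v(R) = (-4)**2 = 16)
(-260 - 34)*v(-7) = (-260 - 34)*16 = -294*16 = -4704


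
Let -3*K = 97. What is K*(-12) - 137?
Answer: 251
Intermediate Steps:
K = -97/3 (K = -⅓*97 = -97/3 ≈ -32.333)
K*(-12) - 137 = -97/3*(-12) - 137 = 388 - 137 = 251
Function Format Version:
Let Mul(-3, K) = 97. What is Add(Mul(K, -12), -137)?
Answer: 251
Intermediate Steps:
K = Rational(-97, 3) (K = Mul(Rational(-1, 3), 97) = Rational(-97, 3) ≈ -32.333)
Add(Mul(K, -12), -137) = Add(Mul(Rational(-97, 3), -12), -137) = Add(388, -137) = 251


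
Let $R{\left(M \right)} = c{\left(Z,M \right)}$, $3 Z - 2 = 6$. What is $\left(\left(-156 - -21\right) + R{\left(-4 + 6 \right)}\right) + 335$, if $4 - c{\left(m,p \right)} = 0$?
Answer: $204$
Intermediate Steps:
$Z = \frac{8}{3}$ ($Z = \frac{2}{3} + \frac{1}{3} \cdot 6 = \frac{2}{3} + 2 = \frac{8}{3} \approx 2.6667$)
$c{\left(m,p \right)} = 4$ ($c{\left(m,p \right)} = 4 - 0 = 4 + 0 = 4$)
$R{\left(M \right)} = 4$
$\left(\left(-156 - -21\right) + R{\left(-4 + 6 \right)}\right) + 335 = \left(\left(-156 - -21\right) + 4\right) + 335 = \left(\left(-156 + 21\right) + 4\right) + 335 = \left(-135 + 4\right) + 335 = -131 + 335 = 204$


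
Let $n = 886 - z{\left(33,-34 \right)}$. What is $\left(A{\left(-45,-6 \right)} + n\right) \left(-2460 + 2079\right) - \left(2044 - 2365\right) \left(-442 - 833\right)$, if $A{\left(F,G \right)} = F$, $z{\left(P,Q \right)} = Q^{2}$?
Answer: $-289260$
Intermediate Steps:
$n = -270$ ($n = 886 - \left(-34\right)^{2} = 886 - 1156 = -270$)
$\left(A{\left(-45,-6 \right)} + n\right) \left(-2460 + 2079\right) - \left(2044 - 2365\right) \left(-442 - 833\right) = \left(-45 - 270\right) \left(-2460 + 2079\right) - \left(2044 - 2365\right) \left(-442 - 833\right) = \left(-315\right) \left(-381\right) - \left(-321\right) \left(-1275\right) = 120015 - 409275 = -289260$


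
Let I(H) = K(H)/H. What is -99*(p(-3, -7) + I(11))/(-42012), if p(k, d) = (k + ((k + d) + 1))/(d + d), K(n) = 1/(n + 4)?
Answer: 997/490140 ≈ 0.0020341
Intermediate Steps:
K(n) = 1/(4 + n)
p(k, d) = (1 + d + 2*k)/(2*d) (p(k, d) = (k + ((d + k) + 1))/((2*d)) = (k + (1 + d + k))*(1/(2*d)) = (1 + d + 2*k)*(1/(2*d)) = (1 + d + 2*k)/(2*d))
I(H) = 1/(H*(4 + H)) (I(H) = 1/((4 + H)*H) = 1/(H*(4 + H)))
-99*(p(-3, -7) + I(11))/(-42012) = -99*((½)*(1 - 7 + 2*(-3))/(-7) + 1/(11*(4 + 11)))/(-42012) = -99*((½)*(-⅐)*(1 - 7 - 6) + (1/11)/15)*(-1/42012) = -99*((½)*(-⅐)*(-12) + (1/11)*(1/15))*(-1/42012) = -99*(6/7 + 1/165)*(-1/42012) = -99*997/1155*(-1/42012) = -2991/35*(-1/42012) = 997/490140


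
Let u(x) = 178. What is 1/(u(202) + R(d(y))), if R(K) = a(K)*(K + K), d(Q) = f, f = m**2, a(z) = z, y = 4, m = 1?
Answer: 1/180 ≈ 0.0055556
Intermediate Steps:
f = 1 (f = 1**2 = 1)
d(Q) = 1
R(K) = 2*K**2 (R(K) = K*(K + K) = K*(2*K) = 2*K**2)
1/(u(202) + R(d(y))) = 1/(178 + 2*1**2) = 1/(178 + 2*1) = 1/(178 + 2) = 1/180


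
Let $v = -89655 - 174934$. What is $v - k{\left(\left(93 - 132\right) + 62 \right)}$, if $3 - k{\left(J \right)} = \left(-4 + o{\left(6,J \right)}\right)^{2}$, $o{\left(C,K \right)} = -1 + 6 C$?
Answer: $-263631$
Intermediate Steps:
$k{\left(J \right)} = -958$ ($k{\left(J \right)} = 3 - \left(-4 + \left(-1 + 6 \cdot 6\right)\right)^{2} = 3 - \left(-4 + \left(-1 + 36\right)\right)^{2} = 3 - \left(-4 + 35\right)^{2} = 3 - 31^{2} = 3 - 961 = -958$)
$v = -264589$ ($v = -89655 - 174934 = -264589$)
$v - k{\left(\left(93 - 132\right) + 62 \right)} = -264589 - -958 = -264589 + 958 = -263631$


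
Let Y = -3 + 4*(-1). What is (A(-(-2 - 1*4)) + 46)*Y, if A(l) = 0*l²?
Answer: -322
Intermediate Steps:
A(l) = 0
Y = -7 (Y = -3 - 4 = -7)
(A(-(-2 - 1*4)) + 46)*Y = (0 + 46)*(-7) = 46*(-7) = -322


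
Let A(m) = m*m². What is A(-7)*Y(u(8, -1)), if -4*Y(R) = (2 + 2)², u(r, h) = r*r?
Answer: 1372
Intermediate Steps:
A(m) = m³
u(r, h) = r²
Y(R) = -4 (Y(R) = -(2 + 2)²/4 = -¼*4² = -¼*16 = -4)
A(-7)*Y(u(8, -1)) = (-7)³*(-4) = -343*(-4) = 1372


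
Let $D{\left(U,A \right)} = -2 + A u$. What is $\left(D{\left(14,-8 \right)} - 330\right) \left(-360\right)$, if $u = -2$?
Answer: $113760$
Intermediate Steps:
$D{\left(U,A \right)} = -2 - 2 A$ ($D{\left(U,A \right)} = -2 + A \left(-2\right) = -2 - 2 A$)
$\left(D{\left(14,-8 \right)} - 330\right) \left(-360\right) = \left(\left(-2 - -16\right) - 330\right) \left(-360\right) = \left(\left(-2 + 16\right) - 330\right) \left(-360\right) = \left(14 - 330\right) \left(-360\right) = \left(-316\right) \left(-360\right) = 113760$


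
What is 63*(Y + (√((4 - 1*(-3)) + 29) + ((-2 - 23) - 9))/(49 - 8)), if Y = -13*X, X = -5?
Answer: 166131/41 ≈ 4052.0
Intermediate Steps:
Y = 65 (Y = -13*(-5) = 65)
63*(Y + (√((4 - 1*(-3)) + 29) + ((-2 - 23) - 9))/(49 - 8)) = 63*(65 + (√((4 - 1*(-3)) + 29) + ((-2 - 23) - 9))/(49 - 8)) = 63*(65 + (√((4 + 3) + 29) + (-25 - 9))/41) = 63*(65 + (√(7 + 29) - 34)*(1/41)) = 63*(65 + (√36 - 34)*(1/41)) = 63*(65 + (6 - 34)*(1/41)) = 63*(65 - 28*1/41) = 63*(65 - 28/41) = 63*(2637/41) = 166131/41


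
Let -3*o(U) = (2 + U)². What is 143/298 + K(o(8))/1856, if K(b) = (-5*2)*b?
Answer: 68389/103704 ≈ 0.65946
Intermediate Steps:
o(U) = -(2 + U)²/3
K(b) = -10*b
143/298 + K(o(8))/1856 = 143/298 - (-10)*(2 + 8)²/3/1856 = 143*(1/298) - (-10)*10²/3*(1/1856) = 143/298 - (-10)*100/3*(1/1856) = 143/298 - 10*(-100/3)*(1/1856) = 143/298 + (1000/3)*(1/1856) = 143/298 + 125/696 = 68389/103704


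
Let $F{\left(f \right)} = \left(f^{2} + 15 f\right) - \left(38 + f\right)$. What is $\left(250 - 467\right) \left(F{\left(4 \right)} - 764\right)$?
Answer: $158410$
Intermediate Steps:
$F{\left(f \right)} = -38 + f^{2} + 14 f$
$\left(250 - 467\right) \left(F{\left(4 \right)} - 764\right) = \left(250 - 467\right) \left(\left(-38 + 4^{2} + 14 \cdot 4\right) - 764\right) = \left(250 - 467\right) \left(\left(-38 + 16 + 56\right) - 764\right) = - 217 \left(34 - 764\right) = \left(-217\right) \left(-730\right) = 158410$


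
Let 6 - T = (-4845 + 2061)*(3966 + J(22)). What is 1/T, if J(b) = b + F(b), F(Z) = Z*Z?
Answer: 1/12450054 ≈ 8.0321e-8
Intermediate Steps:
F(Z) = Z²
J(b) = b + b²
T = 12450054 (T = 6 - (-4845 + 2061)*(3966 + 22*(1 + 22)) = 6 - (-2784)*(3966 + 22*23) = 6 - (-2784)*(3966 + 506) = 6 - (-2784)*4472 = 6 - 1*(-12450048) = 6 + 12450048 = 12450054)
1/T = 1/12450054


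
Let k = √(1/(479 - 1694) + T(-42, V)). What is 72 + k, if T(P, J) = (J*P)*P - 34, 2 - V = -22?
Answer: 72 + √770953935/135 ≈ 277.67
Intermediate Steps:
V = 24 (V = 2 - 1*(-22) = 2 + 22 = 24)
T(P, J) = -34 + J*P² (T(P, J) = J*P² - 34 = -34 + J*P²)
k = √770953935/135 (k = √(1/(479 - 1694) + (-34 + 24*(-42)²)) = √(1/(-1215) + (-34 + 24*1764)) = √(-1/1215 + (-34 + 42336)) = √(-1/1215 + 42302) = √(51396929/1215) = √770953935/135 ≈ 205.67)
72 + k = 72 + √770953935/135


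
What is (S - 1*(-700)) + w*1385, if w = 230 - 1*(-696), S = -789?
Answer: 1282421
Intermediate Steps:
w = 926 (w = 230 + 696 = 926)
(S - 1*(-700)) + w*1385 = (-789 - 1*(-700)) + 926*1385 = (-789 + 700) + 1282510 = -89 + 1282510 = 1282421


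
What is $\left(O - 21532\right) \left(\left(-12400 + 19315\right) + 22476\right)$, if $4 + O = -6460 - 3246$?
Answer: $-918233622$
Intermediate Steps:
$O = -9710$ ($O = -4 - 9706 = -9710$)
$\left(O - 21532\right) \left(\left(-12400 + 19315\right) + 22476\right) = \left(-9710 - 21532\right) \left(\left(-12400 + 19315\right) + 22476\right) = - 31242 \left(6915 + 22476\right) = \left(-31242\right) 29391 = -918233622$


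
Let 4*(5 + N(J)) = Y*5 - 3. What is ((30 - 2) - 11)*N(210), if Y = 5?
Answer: 17/2 ≈ 8.5000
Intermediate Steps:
N(J) = ½ (N(J) = -5 + (5*5 - 3)/4 = -5 + (25 - 3)/4 = -5 + (¼)*22 = -5 + 11/2 = ½)
((30 - 2) - 11)*N(210) = ((30 - 2) - 11)*(½) = (28 - 11)*(½) = 17*(½) = 17/2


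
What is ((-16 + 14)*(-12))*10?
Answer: 240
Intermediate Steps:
((-16 + 14)*(-12))*10 = -2*(-12)*10 = 24*10 = 240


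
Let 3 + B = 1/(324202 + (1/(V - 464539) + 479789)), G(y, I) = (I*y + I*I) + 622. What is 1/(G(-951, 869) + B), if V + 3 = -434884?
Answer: -723130409165/51081208972107009 ≈ -1.4156e-5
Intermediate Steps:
V = -434887 (V = -3 - 434884 = -434887)
G(y, I) = 622 + I**2 + I*y (G(y, I) = (I*y + I**2) + 622 = (I**2 + I*y) + 622 = 622 + I**2 + I*y)
B = -2169390328069/723130409165 (B = -3 + 1/(324202 + (1/(-434887 - 464539) + 479789)) = -3 + 1/(324202 + (1/(-899426) + 479789)) = -3 + 1/(324202 + (-1/899426 + 479789)) = -3 + 1/(324202 + 431534701113/899426) = -3 + 1/(723130409165/899426) = -3 + 899426/723130409165 = -2169390328069/723130409165 ≈ -3.0000)
1/(G(-951, 869) + B) = 1/((622 + 869**2 + 869*(-951)) - 2169390328069/723130409165) = 1/((622 + 755161 - 826419) - 2169390328069/723130409165) = 1/(-70636 - 2169390328069/723130409165) = 1/(-51081208972107009/723130409165) = -723130409165/51081208972107009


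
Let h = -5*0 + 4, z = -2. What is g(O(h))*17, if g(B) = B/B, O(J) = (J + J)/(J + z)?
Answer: 17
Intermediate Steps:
h = 4 (h = 0 + 4 = 4)
O(J) = 2*J/(-2 + J) (O(J) = (J + J)/(J - 2) = (2*J)/(-2 + J) = 2*J/(-2 + J))
g(B) = 1
g(O(h))*17 = 1*17 = 17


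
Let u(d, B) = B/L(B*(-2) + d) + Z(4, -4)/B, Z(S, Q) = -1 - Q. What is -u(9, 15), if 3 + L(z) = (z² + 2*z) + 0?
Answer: -157/660 ≈ -0.23788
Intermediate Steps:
L(z) = -3 + z² + 2*z (L(z) = -3 + ((z² + 2*z) + 0) = -3 + (z² + 2*z) = -3 + z² + 2*z)
u(d, B) = 3/B + B/(-3 + (d - 2*B)² - 4*B + 2*d) (u(d, B) = B/(-3 + (B*(-2) + d)² + 2*(B*(-2) + d)) + (-1 - 1*(-4))/B = B/(-3 + (-2*B + d)² + 2*(-2*B + d)) + (-1 + 4)/B = B/(-3 + (d - 2*B)² + 2*(d - 2*B)) + 3/B = B/(-3 + (d - 2*B)² + (-4*B + 2*d)) + 3/B = B/(-3 + (d - 2*B)² - 4*B + 2*d) + 3/B = 3/B + B/(-3 + (d - 2*B)² - 4*B + 2*d))
-u(9, 15) = -(3/15 - 1*15/(3 - (-1*9 + 2*15)² - 2*9 + 4*15)) = -(3*(1/15) - 1*15/(3 - (-9 + 30)² - 18 + 60)) = -(⅕ - 1*15/(3 - 1*21² - 18 + 60)) = -(⅕ - 1*15/(3 - 1*441 - 18 + 60)) = -(⅕ - 1*15/(3 - 441 - 18 + 60)) = -(⅕ - 1*15/(-396)) = -(⅕ - 1*15*(-1/396)) = -(⅕ + 5/132) = -1*157/660 = -157/660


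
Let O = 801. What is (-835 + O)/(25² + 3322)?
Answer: -34/3947 ≈ -0.0086141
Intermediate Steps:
(-835 + O)/(25² + 3322) = (-835 + 801)/(25² + 3322) = -34/(625 + 3322) = -34/3947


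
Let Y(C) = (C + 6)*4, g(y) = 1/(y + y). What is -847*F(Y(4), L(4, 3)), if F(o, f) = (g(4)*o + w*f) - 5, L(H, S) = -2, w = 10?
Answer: 16940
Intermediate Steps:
g(y) = 1/(2*y)
Y(C) = 24 + 4*C (Y(C) = (6 + C)*4 = 24 + 4*C)
F(o, f) = -5 + 10*f + o/8 (F(o, f) = (((½)/4)*o + 10*f) - 5 = (((½)*(¼))*o + 10*f) - 5 = (o/8 + 10*f) - 5 = (10*f + o/8) - 5 = -5 + 10*f + o/8)
-847*F(Y(4), L(4, 3)) = -847*(-5 + 10*(-2) + (24 + 4*4)/8) = -847*(-5 - 20 + (24 + 16)/8) = -847*(-5 - 20 + (⅛)*40) = -847*(-5 - 20 + 5) = -847*(-20) = 16940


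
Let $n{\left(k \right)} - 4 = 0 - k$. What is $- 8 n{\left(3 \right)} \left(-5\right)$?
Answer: $40$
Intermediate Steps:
$n{\left(k \right)} = 4 - k$ ($n{\left(k \right)} = 4 + \left(0 - k\right) = 4 - k$)
$- 8 n{\left(3 \right)} \left(-5\right) = - 8 \left(4 - 3\right) \left(-5\right) = \left(-8\right) 1 \left(-5\right) = \left(-8\right) \left(-5\right) = 40$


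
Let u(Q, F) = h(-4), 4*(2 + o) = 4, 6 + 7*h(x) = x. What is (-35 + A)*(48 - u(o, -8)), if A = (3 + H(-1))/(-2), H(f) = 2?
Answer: -12975/7 ≈ -1853.6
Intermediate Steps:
h(x) = -6/7 + x/7
o = -1 (o = -2 + (1/4)*4 = -2 + 1 = -1)
u(Q, F) = -10/7 (u(Q, F) = -6/7 + (1/7)*(-4) = -6/7 - 4/7 = -10/7)
A = -5/2 (A = (3 + 2)/(-2) = -1/2*5 = -5/2 ≈ -2.5000)
(-35 + A)*(48 - u(o, -8)) = (-35 - 5/2)*(48 - 1*(-10/7)) = -75*(48 + 10/7)/2 = -75/2*346/7 = -12975/7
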